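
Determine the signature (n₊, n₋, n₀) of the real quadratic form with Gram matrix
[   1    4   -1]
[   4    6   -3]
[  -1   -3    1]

step 0: pivot 1 → sign +
step 1: pivot -10 → sign −
step 2: pivot 1/10 → sign +
signature = (2, 1, 0)

Answer: (2, 1, 0)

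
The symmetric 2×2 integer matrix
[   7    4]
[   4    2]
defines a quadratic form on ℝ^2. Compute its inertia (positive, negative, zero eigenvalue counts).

step 0: pivot 7 → sign +
step 1: pivot -2/7 → sign −
signature = (1, 1, 0)

Answer: (1, 1, 0)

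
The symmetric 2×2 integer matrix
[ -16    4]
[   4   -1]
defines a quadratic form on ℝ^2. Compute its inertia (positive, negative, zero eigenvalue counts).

Answer: (0, 1, 1)

Derivation:
step 0: pivot -16 → sign −
step 1: row/col 1 already zero → sign 0
signature = (0, 1, 1)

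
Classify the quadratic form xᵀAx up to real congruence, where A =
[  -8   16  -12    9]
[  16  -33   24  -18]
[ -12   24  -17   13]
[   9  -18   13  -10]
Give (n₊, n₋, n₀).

step 0: pivot -8 → sign −
step 1: pivot -1 → sign −
step 2: pivot 1 → sign +
step 3: pivot -1/8 → sign −
signature = (1, 3, 0)

Answer: (1, 3, 0)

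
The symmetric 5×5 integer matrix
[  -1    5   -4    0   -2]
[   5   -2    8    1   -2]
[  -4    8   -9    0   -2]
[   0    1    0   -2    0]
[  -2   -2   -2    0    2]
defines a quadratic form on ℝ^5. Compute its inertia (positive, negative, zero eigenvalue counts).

step 0: pivot -1 → sign −
step 1: pivot 23 → sign +
step 2: pivot 17/23 → sign +
step 3: pivot -41/17 → sign −
step 4: pivot -6/41 → sign −
signature = (2, 3, 0)

Answer: (2, 3, 0)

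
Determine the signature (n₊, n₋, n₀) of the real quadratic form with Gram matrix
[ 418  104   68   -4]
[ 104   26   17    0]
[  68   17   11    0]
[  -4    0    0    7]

Answer: (2, 2, 0)

Derivation:
step 0: pivot 418 → sign +
step 1: pivot 26/209 → sign +
step 2: pivot -3/26 → sign −
step 3: pivot -1 → sign −
signature = (2, 2, 0)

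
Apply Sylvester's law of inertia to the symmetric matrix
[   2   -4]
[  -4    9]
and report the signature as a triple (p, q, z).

Answer: (2, 0, 0)

Derivation:
step 0: pivot 2 → sign +
step 1: pivot 1 → sign +
signature = (2, 0, 0)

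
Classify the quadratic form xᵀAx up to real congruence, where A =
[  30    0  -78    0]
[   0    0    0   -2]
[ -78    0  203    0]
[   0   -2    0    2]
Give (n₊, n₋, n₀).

step 0: pivot 30 → sign +
step 1: pivot 1/5 → sign +
step 2: pivot 2 → sign +
step 3: pivot -2 → sign −
signature = (3, 1, 0)

Answer: (3, 1, 0)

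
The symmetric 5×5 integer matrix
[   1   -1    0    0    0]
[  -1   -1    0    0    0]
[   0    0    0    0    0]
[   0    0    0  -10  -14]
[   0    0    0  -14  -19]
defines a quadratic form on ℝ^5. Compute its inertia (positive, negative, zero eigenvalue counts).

Answer: (2, 2, 1)

Derivation:
step 0: pivot 1 → sign +
step 1: pivot -2 → sign −
step 2: pivot -10 → sign −
step 3: pivot 3/5 → sign +
step 4: row/col 4 already zero → sign 0
signature = (2, 2, 1)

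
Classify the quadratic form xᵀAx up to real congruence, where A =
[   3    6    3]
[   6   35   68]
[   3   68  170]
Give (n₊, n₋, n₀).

Answer: (2, 1, 0)

Derivation:
step 0: pivot 3 → sign +
step 1: pivot 23 → sign +
step 2: pivot -3/23 → sign −
signature = (2, 1, 0)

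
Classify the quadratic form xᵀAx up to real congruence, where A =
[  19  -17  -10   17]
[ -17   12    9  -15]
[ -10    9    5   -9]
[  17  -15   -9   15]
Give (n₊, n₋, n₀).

step 0: pivot 19 → sign +
step 1: pivot -61/19 → sign −
step 2: pivot -16/61 → sign −
step 3: pivot -3/16 → sign −
signature = (1, 3, 0)

Answer: (1, 3, 0)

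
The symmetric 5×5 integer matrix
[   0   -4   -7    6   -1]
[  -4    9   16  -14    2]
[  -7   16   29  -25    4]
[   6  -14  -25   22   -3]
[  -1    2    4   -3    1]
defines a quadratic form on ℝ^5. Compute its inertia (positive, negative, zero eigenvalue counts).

step 0: pivot 9 → sign +
step 1: pivot -16/9 → sign −
step 2: pivot 9/16 → sign +
step 3: pivot 2/9 → sign +
step 4: row/col 4 already zero → sign 0
signature = (3, 1, 1)

Answer: (3, 1, 1)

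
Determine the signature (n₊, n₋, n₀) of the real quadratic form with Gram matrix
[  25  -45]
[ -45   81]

step 0: pivot 25 → sign +
step 1: row/col 1 already zero → sign 0
signature = (1, 0, 1)

Answer: (1, 0, 1)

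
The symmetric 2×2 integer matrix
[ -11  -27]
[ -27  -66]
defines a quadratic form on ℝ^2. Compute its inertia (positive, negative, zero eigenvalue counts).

step 0: pivot -11 → sign −
step 1: pivot 3/11 → sign +
signature = (1, 1, 0)

Answer: (1, 1, 0)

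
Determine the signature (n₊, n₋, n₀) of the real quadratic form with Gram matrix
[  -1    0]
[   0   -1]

Answer: (0, 2, 0)

Derivation:
step 0: pivot -1 → sign −
step 1: pivot -1 → sign −
signature = (0, 2, 0)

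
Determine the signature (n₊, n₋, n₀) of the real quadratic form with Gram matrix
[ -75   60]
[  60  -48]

Answer: (0, 1, 1)

Derivation:
step 0: pivot -75 → sign −
step 1: row/col 1 already zero → sign 0
signature = (0, 1, 1)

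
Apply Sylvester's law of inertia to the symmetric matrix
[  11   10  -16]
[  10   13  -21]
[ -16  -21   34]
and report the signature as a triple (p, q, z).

step 0: pivot 11 → sign +
step 1: pivot 43/11 → sign +
step 2: pivot 3/43 → sign +
signature = (3, 0, 0)

Answer: (3, 0, 0)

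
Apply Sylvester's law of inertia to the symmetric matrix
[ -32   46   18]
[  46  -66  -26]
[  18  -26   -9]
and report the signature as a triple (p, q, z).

Answer: (2, 1, 0)

Derivation:
step 0: pivot -32 → sign −
step 1: pivot 1/8 → sign +
step 2: pivot 1 → sign +
signature = (2, 1, 0)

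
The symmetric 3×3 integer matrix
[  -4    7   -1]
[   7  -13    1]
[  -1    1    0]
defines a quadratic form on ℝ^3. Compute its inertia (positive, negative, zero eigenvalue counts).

step 0: pivot -4 → sign −
step 1: pivot -3/4 → sign −
step 2: pivot 1 → sign +
signature = (1, 2, 0)

Answer: (1, 2, 0)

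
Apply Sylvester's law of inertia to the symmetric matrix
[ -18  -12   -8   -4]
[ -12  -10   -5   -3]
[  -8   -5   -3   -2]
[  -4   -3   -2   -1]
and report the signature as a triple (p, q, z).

Answer: (1, 3, 0)

Derivation:
step 0: pivot -18 → sign −
step 1: pivot -2 → sign −
step 2: pivot 11/18 → sign +
step 3: pivot -2/11 → sign −
signature = (1, 3, 0)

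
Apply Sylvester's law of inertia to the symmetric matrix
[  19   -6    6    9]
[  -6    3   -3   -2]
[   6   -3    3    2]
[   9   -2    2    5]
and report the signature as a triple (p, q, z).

Answer: (3, 0, 1)

Derivation:
step 0: pivot 19 → sign +
step 1: pivot 21/19 → sign +
step 2: pivot 2/21 → sign +
step 3: row/col 3 already zero → sign 0
signature = (3, 0, 1)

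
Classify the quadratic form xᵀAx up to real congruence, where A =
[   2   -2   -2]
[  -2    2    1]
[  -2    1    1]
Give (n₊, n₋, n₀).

step 0: pivot 2 → sign +
step 1: pivot -1 → sign −
step 2: pivot 1 → sign +
signature = (2, 1, 0)

Answer: (2, 1, 0)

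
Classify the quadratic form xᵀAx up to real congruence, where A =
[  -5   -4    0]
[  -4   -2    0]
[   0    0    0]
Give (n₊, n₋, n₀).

step 0: pivot -5 → sign −
step 1: pivot 6/5 → sign +
step 2: row/col 2 already zero → sign 0
signature = (1, 1, 1)

Answer: (1, 1, 1)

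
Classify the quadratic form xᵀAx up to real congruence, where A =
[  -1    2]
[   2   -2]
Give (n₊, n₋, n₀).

Answer: (1, 1, 0)

Derivation:
step 0: pivot -1 → sign −
step 1: pivot 2 → sign +
signature = (1, 1, 0)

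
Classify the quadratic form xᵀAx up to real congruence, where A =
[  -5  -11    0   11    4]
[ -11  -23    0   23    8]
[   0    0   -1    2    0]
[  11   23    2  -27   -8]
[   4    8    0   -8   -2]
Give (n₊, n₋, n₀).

Answer: (2, 2, 1)

Derivation:
step 0: pivot -5 → sign −
step 1: pivot 6/5 → sign +
step 2: pivot -1 → sign −
step 3: pivot 2/3 → sign +
step 4: row/col 4 already zero → sign 0
signature = (2, 2, 1)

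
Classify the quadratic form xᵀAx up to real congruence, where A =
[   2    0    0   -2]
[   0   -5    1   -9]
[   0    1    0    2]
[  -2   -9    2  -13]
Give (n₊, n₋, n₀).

Answer: (3, 1, 0)

Derivation:
step 0: pivot 2 → sign +
step 1: pivot -5 → sign −
step 2: pivot 1/5 → sign +
step 3: pivot 1 → sign +
signature = (3, 1, 0)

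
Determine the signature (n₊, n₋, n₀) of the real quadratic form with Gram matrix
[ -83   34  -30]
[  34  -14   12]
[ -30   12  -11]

Answer: (1, 2, 0)

Derivation:
step 0: pivot -83 → sign −
step 1: pivot -6/83 → sign −
step 2: pivot 1 → sign +
signature = (1, 2, 0)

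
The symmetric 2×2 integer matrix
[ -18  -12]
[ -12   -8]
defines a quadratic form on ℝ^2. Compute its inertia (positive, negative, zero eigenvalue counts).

Answer: (0, 1, 1)

Derivation:
step 0: pivot -18 → sign −
step 1: row/col 1 already zero → sign 0
signature = (0, 1, 1)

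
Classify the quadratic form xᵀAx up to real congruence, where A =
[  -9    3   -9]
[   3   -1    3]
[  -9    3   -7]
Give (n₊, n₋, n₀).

Answer: (1, 1, 1)

Derivation:
step 0: pivot -9 → sign −
step 1: pivot 2 → sign +
step 2: row/col 2 already zero → sign 0
signature = (1, 1, 1)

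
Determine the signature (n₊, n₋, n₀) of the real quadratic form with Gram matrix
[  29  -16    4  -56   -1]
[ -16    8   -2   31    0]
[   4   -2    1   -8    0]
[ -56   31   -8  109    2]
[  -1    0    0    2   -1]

Answer: (3, 2, 0)

Derivation:
step 0: pivot 29 → sign +
step 1: pivot -24/29 → sign −
step 2: pivot 1/2 → sign +
step 3: pivot 3/4 → sign +
step 4: pivot -2/3 → sign −
signature = (3, 2, 0)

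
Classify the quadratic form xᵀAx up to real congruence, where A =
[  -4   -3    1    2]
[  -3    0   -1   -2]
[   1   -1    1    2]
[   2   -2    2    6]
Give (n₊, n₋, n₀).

Answer: (2, 2, 0)

Derivation:
step 0: pivot -4 → sign −
step 1: pivot 9/4 → sign +
step 2: pivot -1/9 → sign −
step 3: pivot 2 → sign +
signature = (2, 2, 0)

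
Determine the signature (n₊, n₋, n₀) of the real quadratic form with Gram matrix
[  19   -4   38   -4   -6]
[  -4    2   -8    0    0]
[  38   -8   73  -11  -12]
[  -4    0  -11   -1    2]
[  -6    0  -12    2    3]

Answer: (3, 2, 0)

Derivation:
step 0: pivot 19 → sign +
step 1: pivot 22/19 → sign +
step 2: pivot -3 → sign −
step 3: pivot 6/11 → sign +
step 4: pivot -1/3 → sign −
signature = (3, 2, 0)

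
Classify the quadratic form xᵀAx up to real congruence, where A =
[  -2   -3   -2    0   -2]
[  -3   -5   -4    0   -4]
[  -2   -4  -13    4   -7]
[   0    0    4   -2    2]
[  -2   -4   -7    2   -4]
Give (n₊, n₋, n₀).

step 0: pivot -2 → sign −
step 1: pivot -1/2 → sign −
step 2: pivot -9 → sign −
step 3: pivot -2/9 → sign −
step 4: pivot 3 → sign +
signature = (1, 4, 0)

Answer: (1, 4, 0)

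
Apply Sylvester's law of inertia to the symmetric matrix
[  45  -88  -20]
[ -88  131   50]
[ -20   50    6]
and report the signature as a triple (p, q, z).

step 0: pivot 45 → sign +
step 1: pivot -1849/45 → sign −
step 2: pivot -6/1849 → sign −
signature = (1, 2, 0)

Answer: (1, 2, 0)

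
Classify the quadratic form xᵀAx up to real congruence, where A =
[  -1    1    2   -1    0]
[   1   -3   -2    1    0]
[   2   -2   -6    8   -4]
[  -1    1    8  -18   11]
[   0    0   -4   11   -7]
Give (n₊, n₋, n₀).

step 0: pivot -1 → sign −
step 1: pivot -2 → sign −
step 2: pivot -2 → sign −
step 3: pivot 1 → sign +
step 4: row/col 4 already zero → sign 0
signature = (1, 3, 1)

Answer: (1, 3, 1)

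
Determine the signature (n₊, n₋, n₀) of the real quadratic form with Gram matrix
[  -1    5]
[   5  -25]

Answer: (0, 1, 1)

Derivation:
step 0: pivot -1 → sign −
step 1: row/col 1 already zero → sign 0
signature = (0, 1, 1)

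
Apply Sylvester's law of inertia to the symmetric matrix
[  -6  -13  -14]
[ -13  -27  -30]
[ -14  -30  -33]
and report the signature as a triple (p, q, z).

Answer: (1, 2, 0)

Derivation:
step 0: pivot -6 → sign −
step 1: pivot 7/6 → sign +
step 2: pivot -3/7 → sign −
signature = (1, 2, 0)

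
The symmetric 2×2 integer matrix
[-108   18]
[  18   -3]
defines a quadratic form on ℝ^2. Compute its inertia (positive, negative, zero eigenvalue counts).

Answer: (0, 1, 1)

Derivation:
step 0: pivot -108 → sign −
step 1: row/col 1 already zero → sign 0
signature = (0, 1, 1)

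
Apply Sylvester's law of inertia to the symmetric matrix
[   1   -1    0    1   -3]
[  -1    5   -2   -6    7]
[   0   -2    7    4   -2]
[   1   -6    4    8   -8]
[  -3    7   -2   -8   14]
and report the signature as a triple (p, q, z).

step 0: pivot 1 → sign +
step 1: pivot 4 → sign +
step 2: pivot 6 → sign +
step 3: pivot 3/8 → sign +
step 4: pivot 1 → sign +
signature = (5, 0, 0)

Answer: (5, 0, 0)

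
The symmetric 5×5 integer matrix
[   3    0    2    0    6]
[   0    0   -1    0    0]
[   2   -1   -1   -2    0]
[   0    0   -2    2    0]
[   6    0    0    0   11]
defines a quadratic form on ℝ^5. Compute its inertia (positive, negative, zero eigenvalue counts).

step 0: pivot 3 → sign +
step 1: pivot -7/3 → sign −
step 2: pivot 3/7 → sign +
step 3: pivot 2 → sign +
step 4: pivot -1 → sign −
signature = (3, 2, 0)

Answer: (3, 2, 0)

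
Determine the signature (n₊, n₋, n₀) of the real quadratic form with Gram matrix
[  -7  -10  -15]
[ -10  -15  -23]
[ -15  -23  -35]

Answer: (1, 2, 0)

Derivation:
step 0: pivot -7 → sign −
step 1: pivot -5/7 → sign −
step 2: pivot 3/5 → sign +
signature = (1, 2, 0)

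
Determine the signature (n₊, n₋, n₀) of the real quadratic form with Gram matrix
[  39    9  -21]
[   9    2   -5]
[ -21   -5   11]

Answer: (1, 1, 1)

Derivation:
step 0: pivot 39 → sign +
step 1: pivot -1/13 → sign −
step 2: row/col 2 already zero → sign 0
signature = (1, 1, 1)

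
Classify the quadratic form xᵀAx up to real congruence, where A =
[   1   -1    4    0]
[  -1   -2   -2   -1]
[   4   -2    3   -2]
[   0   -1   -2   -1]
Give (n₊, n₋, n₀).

step 0: pivot 1 → sign +
step 1: pivot -3 → sign −
step 2: pivot -35/3 → sign −
step 3: pivot -2/35 → sign −
signature = (1, 3, 0)

Answer: (1, 3, 0)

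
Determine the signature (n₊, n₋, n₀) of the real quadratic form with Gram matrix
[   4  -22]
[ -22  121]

Answer: (1, 0, 1)

Derivation:
step 0: pivot 4 → sign +
step 1: row/col 1 already zero → sign 0
signature = (1, 0, 1)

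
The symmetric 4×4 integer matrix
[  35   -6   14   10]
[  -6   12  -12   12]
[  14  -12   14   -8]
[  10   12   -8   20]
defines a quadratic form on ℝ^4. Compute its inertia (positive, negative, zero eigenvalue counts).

step 0: pivot 35 → sign +
step 1: pivot 384/35 → sign +
step 2: row/col 2 already zero → sign 0
step 3: row/col 3 already zero → sign 0
signature = (2, 0, 2)

Answer: (2, 0, 2)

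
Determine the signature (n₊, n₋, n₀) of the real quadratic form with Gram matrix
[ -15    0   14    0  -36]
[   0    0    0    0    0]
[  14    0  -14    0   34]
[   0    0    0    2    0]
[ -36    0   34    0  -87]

Answer: (1, 3, 1)

Derivation:
step 0: pivot -15 → sign −
step 1: pivot -14/15 → sign −
step 2: pivot 2 → sign +
step 3: pivot -3/7 → sign −
step 4: row/col 4 already zero → sign 0
signature = (1, 3, 1)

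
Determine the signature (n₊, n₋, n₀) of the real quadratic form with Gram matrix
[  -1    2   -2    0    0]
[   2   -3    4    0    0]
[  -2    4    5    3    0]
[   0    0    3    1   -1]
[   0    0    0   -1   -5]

step 0: pivot -1 → sign −
step 1: pivot 1 → sign +
step 2: pivot 9 → sign +
step 3: pivot -5 → sign −
step 4: pivot 1/5 → sign +
signature = (3, 2, 0)

Answer: (3, 2, 0)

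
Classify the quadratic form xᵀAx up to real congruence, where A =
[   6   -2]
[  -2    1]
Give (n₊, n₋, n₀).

step 0: pivot 6 → sign +
step 1: pivot 1/3 → sign +
signature = (2, 0, 0)

Answer: (2, 0, 0)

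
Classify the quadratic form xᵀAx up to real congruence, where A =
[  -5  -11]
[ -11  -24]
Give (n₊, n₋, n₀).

step 0: pivot -5 → sign −
step 1: pivot 1/5 → sign +
signature = (1, 1, 0)

Answer: (1, 1, 0)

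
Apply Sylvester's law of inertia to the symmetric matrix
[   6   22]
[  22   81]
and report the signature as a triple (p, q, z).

step 0: pivot 6 → sign +
step 1: pivot 1/3 → sign +
signature = (2, 0, 0)

Answer: (2, 0, 0)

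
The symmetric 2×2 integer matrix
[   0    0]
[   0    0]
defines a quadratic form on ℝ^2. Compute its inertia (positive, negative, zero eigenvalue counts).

step 0: row/col 0 already zero → sign 0
step 1: row/col 1 already zero → sign 0
signature = (0, 0, 2)

Answer: (0, 0, 2)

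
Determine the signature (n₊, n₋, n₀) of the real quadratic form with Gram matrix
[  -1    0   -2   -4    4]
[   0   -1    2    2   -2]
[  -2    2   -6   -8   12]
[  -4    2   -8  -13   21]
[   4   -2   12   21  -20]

step 0: pivot -1 → sign −
step 1: pivot -1 → sign −
step 2: pivot 2 → sign +
step 3: pivot -1 → sign −
step 4: pivot 1 → sign +
signature = (2, 3, 0)

Answer: (2, 3, 0)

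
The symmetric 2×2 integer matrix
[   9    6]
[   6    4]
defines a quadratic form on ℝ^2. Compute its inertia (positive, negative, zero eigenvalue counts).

Answer: (1, 0, 1)

Derivation:
step 0: pivot 9 → sign +
step 1: row/col 1 already zero → sign 0
signature = (1, 0, 1)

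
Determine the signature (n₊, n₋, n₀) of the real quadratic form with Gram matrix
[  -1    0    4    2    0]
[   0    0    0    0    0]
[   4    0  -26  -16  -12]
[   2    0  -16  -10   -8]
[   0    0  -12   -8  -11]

Answer: (1, 3, 1)

Derivation:
step 0: pivot -1 → sign −
step 1: pivot -10 → sign −
step 2: pivot 2/5 → sign +
step 3: pivot -3 → sign −
step 4: row/col 4 already zero → sign 0
signature = (1, 3, 1)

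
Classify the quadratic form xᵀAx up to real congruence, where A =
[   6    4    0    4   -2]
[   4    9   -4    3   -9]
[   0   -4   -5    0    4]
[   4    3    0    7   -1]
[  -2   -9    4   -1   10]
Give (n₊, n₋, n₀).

step 0: pivot 6 → sign +
step 1: pivot 19/3 → sign +
step 2: pivot -143/19 → sign −
step 3: pivot 618/143 → sign +
step 4: pivot 3/103 → sign +
signature = (4, 1, 0)

Answer: (4, 1, 0)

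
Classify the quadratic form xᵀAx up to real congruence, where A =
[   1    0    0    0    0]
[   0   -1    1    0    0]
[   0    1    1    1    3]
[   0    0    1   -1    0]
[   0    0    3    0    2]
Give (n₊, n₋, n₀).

step 0: pivot 1 → sign +
step 1: pivot -1 → sign −
step 2: pivot 2 → sign +
step 3: pivot -3/2 → sign −
step 4: pivot -1 → sign −
signature = (2, 3, 0)

Answer: (2, 3, 0)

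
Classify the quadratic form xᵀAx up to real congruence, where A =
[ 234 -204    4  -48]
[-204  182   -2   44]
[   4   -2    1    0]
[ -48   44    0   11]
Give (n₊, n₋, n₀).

Answer: (4, 0, 0)

Derivation:
step 0: pivot 234 → sign +
step 1: pivot 54/13 → sign +
step 2: pivot 97/243 → sign +
step 3: pivot 3/97 → sign +
signature = (4, 0, 0)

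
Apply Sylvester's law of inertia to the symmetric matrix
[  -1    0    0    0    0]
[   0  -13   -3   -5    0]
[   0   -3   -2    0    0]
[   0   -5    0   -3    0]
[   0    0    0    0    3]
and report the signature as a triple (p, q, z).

step 0: pivot -1 → sign −
step 1: pivot -13 → sign −
step 2: pivot -17/13 → sign −
step 3: pivot -1/17 → sign −
step 4: pivot 3 → sign +
signature = (1, 4, 0)

Answer: (1, 4, 0)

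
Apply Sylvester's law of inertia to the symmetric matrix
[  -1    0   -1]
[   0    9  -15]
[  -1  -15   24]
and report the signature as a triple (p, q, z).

Answer: (1, 1, 1)

Derivation:
step 0: pivot -1 → sign −
step 1: pivot 9 → sign +
step 2: row/col 2 already zero → sign 0
signature = (1, 1, 1)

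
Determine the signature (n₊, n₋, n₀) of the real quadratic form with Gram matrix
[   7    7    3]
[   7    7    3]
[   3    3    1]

Answer: (1, 1, 1)

Derivation:
step 0: pivot 7 → sign +
step 1: pivot -2/7 → sign −
step 2: row/col 2 already zero → sign 0
signature = (1, 1, 1)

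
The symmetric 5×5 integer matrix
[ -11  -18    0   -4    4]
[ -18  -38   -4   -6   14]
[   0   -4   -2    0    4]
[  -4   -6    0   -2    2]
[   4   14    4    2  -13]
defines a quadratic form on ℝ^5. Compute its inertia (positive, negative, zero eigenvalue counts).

step 0: pivot -11 → sign −
step 1: pivot -94/11 → sign −
step 2: pivot -6/47 → sign −
step 3: pivot -3 → sign −
step 4: row/col 4 already zero → sign 0
signature = (0, 4, 1)

Answer: (0, 4, 1)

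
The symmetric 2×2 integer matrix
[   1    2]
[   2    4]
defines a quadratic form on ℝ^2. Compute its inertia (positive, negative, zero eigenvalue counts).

step 0: pivot 1 → sign +
step 1: row/col 1 already zero → sign 0
signature = (1, 0, 1)

Answer: (1, 0, 1)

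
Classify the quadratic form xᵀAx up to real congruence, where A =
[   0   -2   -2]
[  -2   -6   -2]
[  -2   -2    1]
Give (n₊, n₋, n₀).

step 0: pivot -6 → sign −
step 1: pivot 2/3 → sign +
step 2: pivot -1 → sign −
signature = (1, 2, 0)

Answer: (1, 2, 0)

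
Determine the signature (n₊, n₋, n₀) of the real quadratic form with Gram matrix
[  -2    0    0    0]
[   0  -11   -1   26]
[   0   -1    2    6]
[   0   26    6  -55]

Answer: (2, 2, 0)

Derivation:
step 0: pivot -2 → sign −
step 1: pivot -11 → sign −
step 2: pivot 23/11 → sign +
step 3: pivot 3/23 → sign +
signature = (2, 2, 0)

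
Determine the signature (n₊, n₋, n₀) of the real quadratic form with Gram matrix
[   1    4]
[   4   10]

step 0: pivot 1 → sign +
step 1: pivot -6 → sign −
signature = (1, 1, 0)

Answer: (1, 1, 0)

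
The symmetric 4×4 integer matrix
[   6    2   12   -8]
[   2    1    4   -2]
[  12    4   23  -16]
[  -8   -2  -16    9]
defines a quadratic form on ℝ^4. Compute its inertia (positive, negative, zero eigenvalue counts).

step 0: pivot 6 → sign +
step 1: pivot 1/3 → sign +
step 2: pivot -1 → sign −
step 3: pivot -3 → sign −
signature = (2, 2, 0)

Answer: (2, 2, 0)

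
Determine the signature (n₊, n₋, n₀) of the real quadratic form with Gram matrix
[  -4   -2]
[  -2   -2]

Answer: (0, 2, 0)

Derivation:
step 0: pivot -4 → sign −
step 1: pivot -1 → sign −
signature = (0, 2, 0)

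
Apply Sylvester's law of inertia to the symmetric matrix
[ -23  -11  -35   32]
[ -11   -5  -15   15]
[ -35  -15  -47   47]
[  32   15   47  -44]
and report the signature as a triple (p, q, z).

step 0: pivot -23 → sign −
step 1: pivot 6/23 → sign +
step 2: pivot -16/3 → sign −
step 3: pivot 3/16 → sign +
signature = (2, 2, 0)

Answer: (2, 2, 0)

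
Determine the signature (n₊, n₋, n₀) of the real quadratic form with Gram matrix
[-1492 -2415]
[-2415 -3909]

Answer: (0, 2, 0)

Derivation:
step 0: pivot -1492 → sign −
step 1: pivot -3/1492 → sign −
signature = (0, 2, 0)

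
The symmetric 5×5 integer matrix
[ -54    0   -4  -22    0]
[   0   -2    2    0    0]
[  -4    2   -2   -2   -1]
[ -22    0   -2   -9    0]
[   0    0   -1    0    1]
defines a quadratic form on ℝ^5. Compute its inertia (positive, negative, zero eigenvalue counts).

Answer: (2, 3, 0)

Derivation:
step 0: pivot -54 → sign −
step 1: pivot -2 → sign −
step 2: pivot 8/27 → sign +
step 3: pivot -1/2 → sign −
step 4: pivot 3/4 → sign +
signature = (2, 3, 0)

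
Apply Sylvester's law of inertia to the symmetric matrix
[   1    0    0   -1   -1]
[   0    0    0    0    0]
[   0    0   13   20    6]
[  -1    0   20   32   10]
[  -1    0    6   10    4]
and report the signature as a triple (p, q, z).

Answer: (3, 0, 2)

Derivation:
step 0: pivot 1 → sign +
step 1: pivot 13 → sign +
step 2: pivot 3/13 → sign +
step 3: row/col 3 already zero → sign 0
step 4: row/col 4 already zero → sign 0
signature = (3, 0, 2)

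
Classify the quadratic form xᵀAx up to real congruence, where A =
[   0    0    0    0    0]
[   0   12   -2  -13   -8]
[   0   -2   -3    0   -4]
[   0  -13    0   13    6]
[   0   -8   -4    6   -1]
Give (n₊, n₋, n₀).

Answer: (3, 1, 1)

Derivation:
step 0: pivot 12 → sign +
step 1: pivot -10/3 → sign −
step 2: pivot 13/40 → sign +
step 3: pivot 3/13 → sign +
step 4: row/col 4 already zero → sign 0
signature = (3, 1, 1)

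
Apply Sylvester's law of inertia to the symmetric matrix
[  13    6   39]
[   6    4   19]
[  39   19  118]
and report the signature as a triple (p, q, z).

Answer: (3, 0, 0)

Derivation:
step 0: pivot 13 → sign +
step 1: pivot 16/13 → sign +
step 2: pivot 3/16 → sign +
signature = (3, 0, 0)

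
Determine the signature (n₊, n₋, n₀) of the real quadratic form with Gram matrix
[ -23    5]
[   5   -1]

step 0: pivot -23 → sign −
step 1: pivot 2/23 → sign +
signature = (1, 1, 0)

Answer: (1, 1, 0)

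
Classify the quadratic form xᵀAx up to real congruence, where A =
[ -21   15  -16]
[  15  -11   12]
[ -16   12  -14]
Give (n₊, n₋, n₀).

step 0: pivot -21 → sign −
step 1: pivot -2/7 → sign −
step 2: pivot -2/3 → sign −
signature = (0, 3, 0)

Answer: (0, 3, 0)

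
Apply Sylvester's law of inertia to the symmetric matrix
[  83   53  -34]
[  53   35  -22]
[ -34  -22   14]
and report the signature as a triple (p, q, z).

step 0: pivot 83 → sign +
step 1: pivot 96/83 → sign +
step 2: row/col 2 already zero → sign 0
signature = (2, 0, 1)

Answer: (2, 0, 1)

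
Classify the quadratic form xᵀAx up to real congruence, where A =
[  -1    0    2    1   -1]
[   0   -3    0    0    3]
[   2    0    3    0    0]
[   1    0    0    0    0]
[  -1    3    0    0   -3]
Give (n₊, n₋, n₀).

Answer: (2, 2, 1)

Derivation:
step 0: pivot -1 → sign −
step 1: pivot -3 → sign −
step 2: pivot 7 → sign +
step 3: pivot 3/7 → sign +
step 4: row/col 4 already zero → sign 0
signature = (2, 2, 1)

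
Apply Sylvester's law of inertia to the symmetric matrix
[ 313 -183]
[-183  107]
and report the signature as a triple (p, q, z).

Answer: (2, 0, 0)

Derivation:
step 0: pivot 313 → sign +
step 1: pivot 2/313 → sign +
signature = (2, 0, 0)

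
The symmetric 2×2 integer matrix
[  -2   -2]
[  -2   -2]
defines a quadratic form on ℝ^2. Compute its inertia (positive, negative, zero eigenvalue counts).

step 0: pivot -2 → sign −
step 1: row/col 1 already zero → sign 0
signature = (0, 1, 1)

Answer: (0, 1, 1)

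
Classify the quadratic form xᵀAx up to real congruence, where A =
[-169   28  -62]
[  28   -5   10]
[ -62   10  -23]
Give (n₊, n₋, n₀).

Answer: (0, 3, 0)

Derivation:
step 0: pivot -169 → sign −
step 1: pivot -61/169 → sign −
step 2: pivot -3/61 → sign −
signature = (0, 3, 0)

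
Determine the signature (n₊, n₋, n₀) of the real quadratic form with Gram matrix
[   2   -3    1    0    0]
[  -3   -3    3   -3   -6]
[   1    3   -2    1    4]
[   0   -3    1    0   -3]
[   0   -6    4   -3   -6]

Answer: (2, 3, 0)

Derivation:
step 0: pivot 2 → sign +
step 1: pivot -15/2 → sign −
step 2: pivot 1/5 → sign +
step 3: pivot -2 → sign −
step 4: pivot -3/2 → sign −
signature = (2, 3, 0)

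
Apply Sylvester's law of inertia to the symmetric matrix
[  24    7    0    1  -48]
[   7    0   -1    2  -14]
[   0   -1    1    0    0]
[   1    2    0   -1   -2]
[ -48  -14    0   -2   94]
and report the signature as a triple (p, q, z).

step 0: pivot 24 → sign +
step 1: pivot -49/24 → sign −
step 2: pivot 73/49 → sign +
step 3: pivot -6/73 → sign −
step 4: pivot -2 → sign −
signature = (2, 3, 0)

Answer: (2, 3, 0)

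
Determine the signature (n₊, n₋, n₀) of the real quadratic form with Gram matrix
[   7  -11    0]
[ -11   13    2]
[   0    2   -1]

Answer: (1, 2, 0)

Derivation:
step 0: pivot 7 → sign +
step 1: pivot -30/7 → sign −
step 2: pivot -1/15 → sign −
signature = (1, 2, 0)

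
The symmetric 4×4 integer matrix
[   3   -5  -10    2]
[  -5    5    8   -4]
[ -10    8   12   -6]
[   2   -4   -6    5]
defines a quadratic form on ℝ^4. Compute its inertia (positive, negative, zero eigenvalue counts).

step 0: pivot 3 → sign +
step 1: pivot -10/3 → sign −
step 2: pivot 6/5 → sign +
step 3: pivot -1 → sign −
signature = (2, 2, 0)

Answer: (2, 2, 0)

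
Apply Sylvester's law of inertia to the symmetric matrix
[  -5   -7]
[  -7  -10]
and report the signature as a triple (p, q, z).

Answer: (0, 2, 0)

Derivation:
step 0: pivot -5 → sign −
step 1: pivot -1/5 → sign −
signature = (0, 2, 0)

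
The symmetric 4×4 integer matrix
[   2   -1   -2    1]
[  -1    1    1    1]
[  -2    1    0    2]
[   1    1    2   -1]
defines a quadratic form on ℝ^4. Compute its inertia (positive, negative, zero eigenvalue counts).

step 0: pivot 2 → sign +
step 1: pivot 1/2 → sign +
step 2: pivot -2 → sign −
step 3: pivot -3/2 → sign −
signature = (2, 2, 0)

Answer: (2, 2, 0)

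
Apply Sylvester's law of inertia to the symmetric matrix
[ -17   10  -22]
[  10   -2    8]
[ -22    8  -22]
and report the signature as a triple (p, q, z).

Answer: (2, 1, 0)

Derivation:
step 0: pivot -17 → sign −
step 1: pivot 66/17 → sign +
step 2: pivot 2/11 → sign +
signature = (2, 1, 0)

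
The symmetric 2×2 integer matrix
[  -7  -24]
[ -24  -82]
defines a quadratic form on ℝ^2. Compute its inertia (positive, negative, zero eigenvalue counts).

Answer: (1, 1, 0)

Derivation:
step 0: pivot -7 → sign −
step 1: pivot 2/7 → sign +
signature = (1, 1, 0)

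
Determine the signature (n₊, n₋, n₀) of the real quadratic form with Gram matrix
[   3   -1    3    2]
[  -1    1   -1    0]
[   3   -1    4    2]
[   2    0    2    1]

step 0: pivot 3 → sign +
step 1: pivot 2/3 → sign +
step 2: pivot 1 → sign +
step 3: pivot -1 → sign −
signature = (3, 1, 0)

Answer: (3, 1, 0)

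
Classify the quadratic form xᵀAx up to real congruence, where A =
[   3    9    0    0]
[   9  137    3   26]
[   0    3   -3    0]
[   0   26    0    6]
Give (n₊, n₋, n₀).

Answer: (3, 1, 0)

Derivation:
step 0: pivot 3 → sign +
step 1: pivot 110 → sign +
step 2: pivot -339/110 → sign −
step 3: pivot 2/113 → sign +
signature = (3, 1, 0)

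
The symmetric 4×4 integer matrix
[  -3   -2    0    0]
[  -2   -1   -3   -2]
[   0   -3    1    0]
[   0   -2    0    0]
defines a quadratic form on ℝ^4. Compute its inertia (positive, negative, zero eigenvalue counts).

Answer: (2, 2, 0)

Derivation:
step 0: pivot -3 → sign −
step 1: pivot 1/3 → sign +
step 2: pivot -26 → sign −
step 3: pivot 6/13 → sign +
signature = (2, 2, 0)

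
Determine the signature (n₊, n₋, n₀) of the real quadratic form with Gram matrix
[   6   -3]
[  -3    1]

Answer: (1, 1, 0)

Derivation:
step 0: pivot 6 → sign +
step 1: pivot -1/2 → sign −
signature = (1, 1, 0)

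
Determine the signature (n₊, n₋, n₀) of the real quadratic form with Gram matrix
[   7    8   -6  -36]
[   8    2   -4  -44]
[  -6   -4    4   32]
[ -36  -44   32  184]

step 0: pivot 7 → sign +
step 1: pivot -50/7 → sign −
step 2: row/col 2 already zero → sign 0
step 3: row/col 3 already zero → sign 0
signature = (1, 1, 2)

Answer: (1, 1, 2)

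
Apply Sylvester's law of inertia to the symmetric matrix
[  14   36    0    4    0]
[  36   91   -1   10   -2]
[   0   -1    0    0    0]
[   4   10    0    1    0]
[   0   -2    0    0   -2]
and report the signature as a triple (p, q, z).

step 0: pivot 14 → sign +
step 1: pivot -11/7 → sign −
step 2: pivot 7/11 → sign +
step 3: pivot -1/7 → sign −
step 4: pivot -2 → sign −
signature = (2, 3, 0)

Answer: (2, 3, 0)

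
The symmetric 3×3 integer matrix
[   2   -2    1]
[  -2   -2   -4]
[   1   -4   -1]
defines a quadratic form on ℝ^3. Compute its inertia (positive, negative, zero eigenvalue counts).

Answer: (2, 1, 0)

Derivation:
step 0: pivot 2 → sign +
step 1: pivot -4 → sign −
step 2: pivot 3/4 → sign +
signature = (2, 1, 0)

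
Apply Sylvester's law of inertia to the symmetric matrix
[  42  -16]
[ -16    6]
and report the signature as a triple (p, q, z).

Answer: (1, 1, 0)

Derivation:
step 0: pivot 42 → sign +
step 1: pivot -2/21 → sign −
signature = (1, 1, 0)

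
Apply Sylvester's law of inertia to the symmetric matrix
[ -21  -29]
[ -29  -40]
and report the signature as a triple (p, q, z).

step 0: pivot -21 → sign −
step 1: pivot 1/21 → sign +
signature = (1, 1, 0)

Answer: (1, 1, 0)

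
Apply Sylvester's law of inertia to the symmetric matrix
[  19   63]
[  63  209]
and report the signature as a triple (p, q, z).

Answer: (2, 0, 0)

Derivation:
step 0: pivot 19 → sign +
step 1: pivot 2/19 → sign +
signature = (2, 0, 0)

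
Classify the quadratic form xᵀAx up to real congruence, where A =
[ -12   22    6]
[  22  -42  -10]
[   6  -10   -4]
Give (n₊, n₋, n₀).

Answer: (0, 3, 0)

Derivation:
step 0: pivot -12 → sign −
step 1: pivot -5/3 → sign −
step 2: pivot -2/5 → sign −
signature = (0, 3, 0)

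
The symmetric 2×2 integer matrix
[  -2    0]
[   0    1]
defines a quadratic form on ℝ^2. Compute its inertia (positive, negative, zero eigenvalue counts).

step 0: pivot -2 → sign −
step 1: pivot 1 → sign +
signature = (1, 1, 0)

Answer: (1, 1, 0)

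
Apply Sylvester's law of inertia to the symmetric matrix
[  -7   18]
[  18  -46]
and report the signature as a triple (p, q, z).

Answer: (1, 1, 0)

Derivation:
step 0: pivot -7 → sign −
step 1: pivot 2/7 → sign +
signature = (1, 1, 0)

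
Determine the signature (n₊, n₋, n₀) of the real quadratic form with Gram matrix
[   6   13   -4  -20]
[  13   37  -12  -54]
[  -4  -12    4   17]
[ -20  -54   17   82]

Answer: (4, 0, 0)

Derivation:
step 0: pivot 6 → sign +
step 1: pivot 53/6 → sign +
step 2: pivot 4/53 → sign +
step 3: pivot 3/4 → sign +
signature = (4, 0, 0)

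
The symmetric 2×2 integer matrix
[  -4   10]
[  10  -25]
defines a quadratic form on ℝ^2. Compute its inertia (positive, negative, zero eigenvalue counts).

step 0: pivot -4 → sign −
step 1: row/col 1 already zero → sign 0
signature = (0, 1, 1)

Answer: (0, 1, 1)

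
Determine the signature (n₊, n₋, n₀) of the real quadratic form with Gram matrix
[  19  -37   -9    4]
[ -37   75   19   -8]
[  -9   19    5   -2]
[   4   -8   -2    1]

Answer: (3, 0, 1)

Derivation:
step 0: pivot 19 → sign +
step 1: pivot 56/19 → sign +
step 2: pivot 1/7 → sign +
step 3: row/col 3 already zero → sign 0
signature = (3, 0, 1)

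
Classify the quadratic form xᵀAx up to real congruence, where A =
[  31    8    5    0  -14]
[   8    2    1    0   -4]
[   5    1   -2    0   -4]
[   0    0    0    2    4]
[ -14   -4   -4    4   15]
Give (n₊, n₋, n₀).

step 0: pivot 31 → sign +
step 1: pivot -2/31 → sign −
step 2: pivot -3/2 → sign −
step 3: pivot 2 → sign +
step 4: pivot 3 → sign +
signature = (3, 2, 0)

Answer: (3, 2, 0)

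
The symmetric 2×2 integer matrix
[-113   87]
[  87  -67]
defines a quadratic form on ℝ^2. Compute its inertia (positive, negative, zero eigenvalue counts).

Answer: (0, 2, 0)

Derivation:
step 0: pivot -113 → sign −
step 1: pivot -2/113 → sign −
signature = (0, 2, 0)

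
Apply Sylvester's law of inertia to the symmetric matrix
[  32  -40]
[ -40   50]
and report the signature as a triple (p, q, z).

step 0: pivot 32 → sign +
step 1: row/col 1 already zero → sign 0
signature = (1, 0, 1)

Answer: (1, 0, 1)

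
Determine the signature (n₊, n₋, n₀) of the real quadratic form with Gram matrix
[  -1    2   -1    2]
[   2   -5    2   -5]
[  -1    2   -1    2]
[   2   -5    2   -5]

Answer: (0, 2, 2)

Derivation:
step 0: pivot -1 → sign −
step 1: pivot -1 → sign −
step 2: row/col 2 already zero → sign 0
step 3: row/col 3 already zero → sign 0
signature = (0, 2, 2)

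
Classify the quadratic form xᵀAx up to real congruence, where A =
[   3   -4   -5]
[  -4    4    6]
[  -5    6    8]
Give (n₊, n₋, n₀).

step 0: pivot 3 → sign +
step 1: pivot -4/3 → sign −
step 2: row/col 2 already zero → sign 0
signature = (1, 1, 1)

Answer: (1, 1, 1)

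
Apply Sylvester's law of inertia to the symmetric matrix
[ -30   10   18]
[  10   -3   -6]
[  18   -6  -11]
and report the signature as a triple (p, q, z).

Answer: (1, 2, 0)

Derivation:
step 0: pivot -30 → sign −
step 1: pivot 1/3 → sign +
step 2: pivot -1/5 → sign −
signature = (1, 2, 0)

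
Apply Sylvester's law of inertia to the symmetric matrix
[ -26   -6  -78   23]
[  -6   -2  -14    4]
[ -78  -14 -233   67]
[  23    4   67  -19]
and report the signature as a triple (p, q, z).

Answer: (2, 2, 0)

Derivation:
step 0: pivot -26 → sign −
step 1: pivot -8/13 → sign −
step 2: pivot 27 → sign +
step 3: pivot 1/24 → sign +
signature = (2, 2, 0)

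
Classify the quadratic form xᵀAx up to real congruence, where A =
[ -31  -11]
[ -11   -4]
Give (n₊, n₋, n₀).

Answer: (0, 2, 0)

Derivation:
step 0: pivot -31 → sign −
step 1: pivot -3/31 → sign −
signature = (0, 2, 0)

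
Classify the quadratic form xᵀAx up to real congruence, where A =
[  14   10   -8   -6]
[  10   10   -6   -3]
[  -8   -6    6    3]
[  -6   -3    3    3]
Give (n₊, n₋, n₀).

step 0: pivot 14 → sign +
step 1: pivot 20/7 → sign +
step 2: pivot 7/5 → sign +
step 3: pivot -3/14 → sign −
signature = (3, 1, 0)

Answer: (3, 1, 0)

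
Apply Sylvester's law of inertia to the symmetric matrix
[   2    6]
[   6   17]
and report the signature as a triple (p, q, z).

step 0: pivot 2 → sign +
step 1: pivot -1 → sign −
signature = (1, 1, 0)

Answer: (1, 1, 0)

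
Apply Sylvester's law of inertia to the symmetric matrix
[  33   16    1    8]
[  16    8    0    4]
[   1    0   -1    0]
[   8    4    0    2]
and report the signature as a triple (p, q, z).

step 0: pivot 33 → sign +
step 1: pivot 8/33 → sign +
step 2: pivot -2 → sign −
step 3: row/col 3 already zero → sign 0
signature = (2, 1, 1)

Answer: (2, 1, 1)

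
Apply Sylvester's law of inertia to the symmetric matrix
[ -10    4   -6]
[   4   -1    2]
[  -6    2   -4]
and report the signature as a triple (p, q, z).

Answer: (1, 2, 0)

Derivation:
step 0: pivot -10 → sign −
step 1: pivot 3/5 → sign +
step 2: pivot -2/3 → sign −
signature = (1, 2, 0)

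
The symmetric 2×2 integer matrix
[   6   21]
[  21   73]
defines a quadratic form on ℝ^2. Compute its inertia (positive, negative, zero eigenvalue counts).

step 0: pivot 6 → sign +
step 1: pivot -1/2 → sign −
signature = (1, 1, 0)

Answer: (1, 1, 0)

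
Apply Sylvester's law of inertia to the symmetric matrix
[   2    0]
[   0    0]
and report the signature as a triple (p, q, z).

step 0: pivot 2 → sign +
step 1: row/col 1 already zero → sign 0
signature = (1, 0, 1)

Answer: (1, 0, 1)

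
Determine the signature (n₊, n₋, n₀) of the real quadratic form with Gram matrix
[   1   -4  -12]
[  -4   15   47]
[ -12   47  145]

step 0: pivot 1 → sign +
step 1: pivot -1 → sign −
step 2: pivot 2 → sign +
signature = (2, 1, 0)

Answer: (2, 1, 0)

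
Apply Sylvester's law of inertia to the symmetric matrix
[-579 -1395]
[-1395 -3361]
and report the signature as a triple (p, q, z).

Answer: (1, 1, 0)

Derivation:
step 0: pivot -579 → sign −
step 1: pivot 2/193 → sign +
signature = (1, 1, 0)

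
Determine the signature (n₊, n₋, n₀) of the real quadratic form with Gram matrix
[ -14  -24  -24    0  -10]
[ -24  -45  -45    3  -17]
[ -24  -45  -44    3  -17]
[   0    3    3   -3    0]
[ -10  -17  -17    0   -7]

Answer: (2, 3, 0)

Derivation:
step 0: pivot -14 → sign −
step 1: pivot -27/7 → sign −
step 2: pivot 1 → sign +
step 3: pivot -2/3 → sign −
step 4: pivot 1/6 → sign +
signature = (2, 3, 0)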